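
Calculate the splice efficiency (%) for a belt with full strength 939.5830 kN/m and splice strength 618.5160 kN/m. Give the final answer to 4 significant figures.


Eff = 618.5160 / 939.5830 * 100
Eff = 65.83 %


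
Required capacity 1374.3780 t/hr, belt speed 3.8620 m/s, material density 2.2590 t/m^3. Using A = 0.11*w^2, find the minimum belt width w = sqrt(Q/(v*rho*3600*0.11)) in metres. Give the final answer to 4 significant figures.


A_req = 1374.3780 / (3.8620 * 2.2590 * 3600) = 0.0437598 m^2
w = sqrt(0.0437598 / 0.11)
w = 0.6307 m


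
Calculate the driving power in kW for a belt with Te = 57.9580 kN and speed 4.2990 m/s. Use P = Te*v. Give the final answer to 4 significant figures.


P = Te * v = 57.9580 * 4.2990
P = 249.2 kW


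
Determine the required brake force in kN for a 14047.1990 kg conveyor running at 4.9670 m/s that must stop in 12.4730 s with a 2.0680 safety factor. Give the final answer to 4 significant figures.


F = 14047.1990 * 4.9670 / 12.4730 * 2.0680 / 1000
F = 11.57 kN


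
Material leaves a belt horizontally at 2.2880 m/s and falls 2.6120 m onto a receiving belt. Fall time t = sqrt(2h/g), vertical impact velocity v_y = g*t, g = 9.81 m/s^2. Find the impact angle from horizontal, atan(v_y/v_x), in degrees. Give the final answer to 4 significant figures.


t = sqrt(2*2.6120/9.81) = 0.729738 s
v_y = 9.81 * 0.729738 = 7.15873 m/s
angle = atan(7.15873 / 2.2880) = 72.28 deg


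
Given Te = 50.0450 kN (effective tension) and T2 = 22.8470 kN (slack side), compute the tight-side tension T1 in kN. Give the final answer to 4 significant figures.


T1 = Te + T2 = 50.0450 + 22.8470
T1 = 72.89 kN


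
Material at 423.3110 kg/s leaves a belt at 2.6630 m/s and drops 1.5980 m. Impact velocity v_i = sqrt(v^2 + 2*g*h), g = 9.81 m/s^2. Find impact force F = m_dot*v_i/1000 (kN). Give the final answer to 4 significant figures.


v_i = sqrt(2.6630^2 + 2*9.81*1.5980) = 6.20035 m/s
F = 423.3110 * 6.20035 / 1000
F = 2.625 kN


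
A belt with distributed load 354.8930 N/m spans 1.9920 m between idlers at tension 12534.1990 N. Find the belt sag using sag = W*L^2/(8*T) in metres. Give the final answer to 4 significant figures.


sag = 354.8930 * 1.9920^2 / (8 * 12534.1990)
sag = 0.01404 m


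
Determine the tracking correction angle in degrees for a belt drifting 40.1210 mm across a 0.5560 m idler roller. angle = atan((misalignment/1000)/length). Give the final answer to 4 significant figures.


misalign_m = 40.1210 / 1000 = 0.040121 m
angle = atan(0.040121 / 0.5560)
angle = 4.127 deg


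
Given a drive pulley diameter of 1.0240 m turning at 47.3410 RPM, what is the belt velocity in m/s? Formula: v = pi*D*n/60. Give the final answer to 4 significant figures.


v = pi * 1.0240 * 47.3410 / 60
v = 2.538 m/s


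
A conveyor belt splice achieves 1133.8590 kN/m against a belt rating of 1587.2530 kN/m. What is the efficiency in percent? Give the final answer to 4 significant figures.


Eff = 1133.8590 / 1587.2530 * 100
Eff = 71.44 %


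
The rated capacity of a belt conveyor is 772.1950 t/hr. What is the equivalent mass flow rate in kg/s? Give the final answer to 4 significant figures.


m_dot = 772.1950 * 1000 / 3600
m_dot = 214.5 kg/s


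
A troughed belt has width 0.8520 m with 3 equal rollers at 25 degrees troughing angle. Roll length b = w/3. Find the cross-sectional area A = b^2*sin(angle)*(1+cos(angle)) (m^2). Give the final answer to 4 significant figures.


b = 0.8520/3 = 0.284 m
A = 0.284^2 * sin(25 deg) * (1 + cos(25 deg))
A = 0.06498 m^2


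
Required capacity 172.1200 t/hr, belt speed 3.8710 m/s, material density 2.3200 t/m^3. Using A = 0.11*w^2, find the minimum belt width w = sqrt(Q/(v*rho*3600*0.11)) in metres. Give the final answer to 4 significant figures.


A_req = 172.1200 / (3.8710 * 2.3200 * 3600) = 0.00532375 m^2
w = sqrt(0.00532375 / 0.11)
w = 0.2200 m


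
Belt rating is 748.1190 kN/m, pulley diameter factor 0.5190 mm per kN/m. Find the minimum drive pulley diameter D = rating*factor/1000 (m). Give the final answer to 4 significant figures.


D = 748.1190 * 0.5190 / 1000
D = 0.3883 m


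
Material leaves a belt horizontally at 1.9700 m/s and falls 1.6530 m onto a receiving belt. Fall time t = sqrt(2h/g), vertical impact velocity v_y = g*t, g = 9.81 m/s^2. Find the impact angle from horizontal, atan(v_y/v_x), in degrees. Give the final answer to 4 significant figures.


t = sqrt(2*1.6530/9.81) = 0.58052 s
v_y = 9.81 * 0.58052 = 5.6949 m/s
angle = atan(5.6949 / 1.9700) = 70.92 deg


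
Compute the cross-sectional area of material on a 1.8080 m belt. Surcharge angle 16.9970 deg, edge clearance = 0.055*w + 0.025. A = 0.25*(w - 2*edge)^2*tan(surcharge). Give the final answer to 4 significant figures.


edge = 0.055*1.8080 + 0.025 = 0.12444 m
ew = 1.8080 - 2*0.12444 = 1.55912 m
A = 0.25 * 1.55912^2 * tan(16.9970 deg)
A = 0.1858 m^2


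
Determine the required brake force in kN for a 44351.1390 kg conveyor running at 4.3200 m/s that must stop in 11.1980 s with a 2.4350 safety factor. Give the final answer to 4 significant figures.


F = 44351.1390 * 4.3200 / 11.1980 * 2.4350 / 1000
F = 41.66 kN


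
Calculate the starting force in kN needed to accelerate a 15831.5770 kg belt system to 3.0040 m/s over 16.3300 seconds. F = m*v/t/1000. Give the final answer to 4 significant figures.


F = 15831.5770 * 3.0040 / 16.3300 / 1000
F = 2.912 kN


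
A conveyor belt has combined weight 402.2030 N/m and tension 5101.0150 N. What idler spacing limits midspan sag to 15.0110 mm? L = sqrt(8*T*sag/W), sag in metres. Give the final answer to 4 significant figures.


sag = 15.0110/1000 = 0.015011 m
L = sqrt(8 * 5101.0150 * 0.015011 / 402.2030)
L = 1.234 m


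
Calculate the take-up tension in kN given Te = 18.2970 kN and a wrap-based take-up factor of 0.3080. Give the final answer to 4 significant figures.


T_tu = 18.2970 * 0.3080
T_tu = 5.635 kN


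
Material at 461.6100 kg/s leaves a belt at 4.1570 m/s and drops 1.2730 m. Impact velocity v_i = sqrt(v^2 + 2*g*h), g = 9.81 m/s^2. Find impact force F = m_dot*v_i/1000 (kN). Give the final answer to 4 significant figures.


v_i = sqrt(4.1570^2 + 2*9.81*1.2730) = 6.50053 m/s
F = 461.6100 * 6.50053 / 1000
F = 3.001 kN


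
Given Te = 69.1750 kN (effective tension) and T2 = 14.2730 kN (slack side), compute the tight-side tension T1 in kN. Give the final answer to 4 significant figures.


T1 = Te + T2 = 69.1750 + 14.2730
T1 = 83.45 kN


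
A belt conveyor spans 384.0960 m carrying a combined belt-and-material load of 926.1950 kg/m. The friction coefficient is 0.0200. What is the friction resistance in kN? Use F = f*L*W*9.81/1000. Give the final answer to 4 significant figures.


F = 0.0200 * 384.0960 * 926.1950 * 9.81 / 1000
F = 69.80 kN


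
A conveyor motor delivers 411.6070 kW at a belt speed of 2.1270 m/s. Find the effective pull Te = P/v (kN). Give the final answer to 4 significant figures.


Te = P / v = 411.6070 / 2.1270
Te = 193.5 kN


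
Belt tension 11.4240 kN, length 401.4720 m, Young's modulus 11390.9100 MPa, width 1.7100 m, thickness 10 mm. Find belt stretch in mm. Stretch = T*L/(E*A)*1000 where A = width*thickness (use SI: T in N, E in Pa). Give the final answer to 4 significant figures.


A = 1.7100 * 0.01 = 0.01710 m^2
Stretch = 11.4240*1000 * 401.4720 / (11390.9100e6 * 0.01710) * 1000
Stretch = 23.55 mm


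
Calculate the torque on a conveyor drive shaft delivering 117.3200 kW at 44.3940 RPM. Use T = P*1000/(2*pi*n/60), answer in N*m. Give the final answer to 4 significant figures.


omega = 2*pi*44.3940/60 = 4.64893 rad/s
T = 117.3200*1000 / 4.64893
T = 25240 N*m


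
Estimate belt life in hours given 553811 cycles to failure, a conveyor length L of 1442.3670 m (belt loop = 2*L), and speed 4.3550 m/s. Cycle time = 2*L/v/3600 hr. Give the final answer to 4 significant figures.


cycle_time = 2 * 1442.3670 / 4.3550 / 3600 = 0.183999 hr
life = 553811 * 0.183999 = 101900 hours


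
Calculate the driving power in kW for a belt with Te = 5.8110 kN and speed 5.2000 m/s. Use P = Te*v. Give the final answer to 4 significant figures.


P = Te * v = 5.8110 * 5.2000
P = 30.22 kW


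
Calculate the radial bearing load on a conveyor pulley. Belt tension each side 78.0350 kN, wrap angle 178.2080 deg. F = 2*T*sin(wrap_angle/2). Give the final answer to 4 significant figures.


F = 2 * 78.0350 * sin(178.2080/2 deg)
F = 156.1 kN


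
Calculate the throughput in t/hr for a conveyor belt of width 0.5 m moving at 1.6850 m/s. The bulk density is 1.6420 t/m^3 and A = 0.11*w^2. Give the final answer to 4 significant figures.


A = 0.11 * 0.5^2 = 0.0275 m^2
C = 0.0275 * 1.6850 * 1.6420 * 3600
C = 273.9 t/hr


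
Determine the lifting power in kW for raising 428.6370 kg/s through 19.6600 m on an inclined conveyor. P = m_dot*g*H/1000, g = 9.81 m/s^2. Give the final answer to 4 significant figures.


P = 428.6370 * 9.81 * 19.6600 / 1000
P = 82.67 kW


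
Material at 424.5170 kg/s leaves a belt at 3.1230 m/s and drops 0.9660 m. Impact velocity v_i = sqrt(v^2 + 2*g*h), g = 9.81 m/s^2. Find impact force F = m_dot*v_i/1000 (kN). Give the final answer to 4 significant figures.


v_i = sqrt(3.1230^2 + 2*9.81*0.9660) = 5.3578 m/s
F = 424.5170 * 5.3578 / 1000
F = 2.274 kN


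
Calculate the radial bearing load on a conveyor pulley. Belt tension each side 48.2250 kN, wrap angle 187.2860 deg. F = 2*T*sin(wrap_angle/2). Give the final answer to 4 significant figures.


F = 2 * 48.2250 * sin(187.2860/2 deg)
F = 96.26 kN


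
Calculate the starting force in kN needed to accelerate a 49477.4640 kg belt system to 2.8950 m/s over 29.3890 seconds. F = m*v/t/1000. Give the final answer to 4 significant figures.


F = 49477.4640 * 2.8950 / 29.3890 / 1000
F = 4.874 kN


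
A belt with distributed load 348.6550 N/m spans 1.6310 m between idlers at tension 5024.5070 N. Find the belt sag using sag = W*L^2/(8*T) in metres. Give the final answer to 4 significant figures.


sag = 348.6550 * 1.6310^2 / (8 * 5024.5070)
sag = 0.02307 m


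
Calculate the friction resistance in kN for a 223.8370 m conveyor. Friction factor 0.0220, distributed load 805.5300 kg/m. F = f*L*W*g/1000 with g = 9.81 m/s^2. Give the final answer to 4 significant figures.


F = 0.0220 * 223.8370 * 805.5300 * 9.81 / 1000
F = 38.91 kN


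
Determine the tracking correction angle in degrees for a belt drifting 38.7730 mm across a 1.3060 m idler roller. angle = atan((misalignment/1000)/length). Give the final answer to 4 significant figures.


misalign_m = 38.7730 / 1000 = 0.038773 m
angle = atan(0.038773 / 1.3060)
angle = 1.701 deg


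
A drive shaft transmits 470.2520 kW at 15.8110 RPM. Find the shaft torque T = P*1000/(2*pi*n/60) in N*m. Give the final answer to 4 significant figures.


omega = 2*pi*15.8110/60 = 1.65572 rad/s
T = 470.2520*1000 / 1.65572
T = 284000 N*m


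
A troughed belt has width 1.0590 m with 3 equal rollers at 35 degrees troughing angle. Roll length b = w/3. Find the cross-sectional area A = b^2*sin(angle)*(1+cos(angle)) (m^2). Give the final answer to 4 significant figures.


b = 1.0590/3 = 0.353 m
A = 0.353^2 * sin(35 deg) * (1 + cos(35 deg))
A = 0.1300 m^2


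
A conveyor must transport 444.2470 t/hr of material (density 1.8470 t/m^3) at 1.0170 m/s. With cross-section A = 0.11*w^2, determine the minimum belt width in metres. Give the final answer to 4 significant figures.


A_req = 444.2470 / (1.0170 * 1.8470 * 3600) = 0.0656953 m^2
w = sqrt(0.0656953 / 0.11)
w = 0.7728 m


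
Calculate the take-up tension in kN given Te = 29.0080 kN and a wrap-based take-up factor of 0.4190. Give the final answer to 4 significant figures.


T_tu = 29.0080 * 0.4190
T_tu = 12.15 kN


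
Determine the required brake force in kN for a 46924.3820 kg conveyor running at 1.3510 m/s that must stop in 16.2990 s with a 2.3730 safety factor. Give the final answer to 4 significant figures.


F = 46924.3820 * 1.3510 / 16.2990 * 2.3730 / 1000
F = 9.230 kN


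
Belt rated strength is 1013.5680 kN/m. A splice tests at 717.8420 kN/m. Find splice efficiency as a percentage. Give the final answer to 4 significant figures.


Eff = 717.8420 / 1013.5680 * 100
Eff = 70.82 %


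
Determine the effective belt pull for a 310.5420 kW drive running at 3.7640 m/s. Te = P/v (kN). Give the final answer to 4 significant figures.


Te = P / v = 310.5420 / 3.7640
Te = 82.50 kN


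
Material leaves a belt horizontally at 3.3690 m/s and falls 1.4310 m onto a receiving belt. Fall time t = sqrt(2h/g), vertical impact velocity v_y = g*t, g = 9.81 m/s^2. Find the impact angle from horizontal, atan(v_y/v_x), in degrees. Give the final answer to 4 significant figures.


t = sqrt(2*1.4310/9.81) = 0.540133 s
v_y = 9.81 * 0.540133 = 5.2987 m/s
angle = atan(5.2987 / 3.3690) = 57.55 deg


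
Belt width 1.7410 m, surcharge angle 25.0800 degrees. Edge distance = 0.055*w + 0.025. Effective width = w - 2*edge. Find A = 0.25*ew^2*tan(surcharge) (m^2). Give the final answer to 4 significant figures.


edge = 0.055*1.7410 + 0.025 = 0.120755 m
ew = 1.7410 - 2*0.120755 = 1.49949 m
A = 0.25 * 1.49949^2 * tan(25.0800 deg)
A = 0.2631 m^2


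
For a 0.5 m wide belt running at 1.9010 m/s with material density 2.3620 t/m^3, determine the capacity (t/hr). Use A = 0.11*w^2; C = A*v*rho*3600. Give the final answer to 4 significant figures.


A = 0.11 * 0.5^2 = 0.0275 m^2
C = 0.0275 * 1.9010 * 2.3620 * 3600
C = 444.5 t/hr


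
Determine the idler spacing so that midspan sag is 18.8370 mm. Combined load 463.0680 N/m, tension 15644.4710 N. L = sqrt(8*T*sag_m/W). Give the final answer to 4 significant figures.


sag = 18.8370/1000 = 0.018837 m
L = sqrt(8 * 15644.4710 * 0.018837 / 463.0680)
L = 2.256 m


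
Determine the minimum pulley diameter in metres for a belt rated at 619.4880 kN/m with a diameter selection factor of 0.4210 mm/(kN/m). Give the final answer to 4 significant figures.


D = 619.4880 * 0.4210 / 1000
D = 0.2608 m


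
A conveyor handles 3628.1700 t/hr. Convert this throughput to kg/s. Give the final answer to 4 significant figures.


m_dot = 3628.1700 * 1000 / 3600
m_dot = 1008 kg/s


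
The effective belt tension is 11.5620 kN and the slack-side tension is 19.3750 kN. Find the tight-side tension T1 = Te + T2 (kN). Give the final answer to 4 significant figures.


T1 = Te + T2 = 11.5620 + 19.3750
T1 = 30.94 kN


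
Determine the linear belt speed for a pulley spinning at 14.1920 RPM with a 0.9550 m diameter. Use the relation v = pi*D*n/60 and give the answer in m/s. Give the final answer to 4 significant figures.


v = pi * 0.9550 * 14.1920 / 60
v = 0.7097 m/s


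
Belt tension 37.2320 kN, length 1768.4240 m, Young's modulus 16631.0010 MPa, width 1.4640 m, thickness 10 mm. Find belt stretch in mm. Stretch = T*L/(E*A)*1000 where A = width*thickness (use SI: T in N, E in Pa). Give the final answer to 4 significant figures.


A = 1.4640 * 0.01 = 0.01464 m^2
Stretch = 37.2320*1000 * 1768.4240 / (16631.0010e6 * 0.01464) * 1000
Stretch = 270.4 mm


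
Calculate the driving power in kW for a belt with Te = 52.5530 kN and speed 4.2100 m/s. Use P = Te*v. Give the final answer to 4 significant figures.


P = Te * v = 52.5530 * 4.2100
P = 221.2 kW


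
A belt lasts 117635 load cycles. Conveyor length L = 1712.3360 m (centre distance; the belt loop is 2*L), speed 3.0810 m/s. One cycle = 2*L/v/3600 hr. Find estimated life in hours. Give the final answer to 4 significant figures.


cycle_time = 2 * 1712.3360 / 3.0810 / 3600 = 0.308763 hr
life = 117635 * 0.308763 = 36320 hours


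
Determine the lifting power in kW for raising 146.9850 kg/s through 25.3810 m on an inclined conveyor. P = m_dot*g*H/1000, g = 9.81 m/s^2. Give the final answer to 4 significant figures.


P = 146.9850 * 9.81 * 25.3810 / 1000
P = 36.60 kW


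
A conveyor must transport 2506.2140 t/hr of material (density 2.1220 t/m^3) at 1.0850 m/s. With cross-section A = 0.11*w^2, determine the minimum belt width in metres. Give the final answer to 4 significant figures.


A_req = 2506.2140 / (1.0850 * 2.1220 * 3600) = 0.302371 m^2
w = sqrt(0.302371 / 0.11)
w = 1.658 m


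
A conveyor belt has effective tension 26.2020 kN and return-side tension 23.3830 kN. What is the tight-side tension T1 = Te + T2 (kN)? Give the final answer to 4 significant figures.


T1 = Te + T2 = 26.2020 + 23.3830
T1 = 49.59 kN


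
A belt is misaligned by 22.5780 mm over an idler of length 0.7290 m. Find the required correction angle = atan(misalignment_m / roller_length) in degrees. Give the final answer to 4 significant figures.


misalign_m = 22.5780 / 1000 = 0.022578 m
angle = atan(0.022578 / 0.7290)
angle = 1.774 deg


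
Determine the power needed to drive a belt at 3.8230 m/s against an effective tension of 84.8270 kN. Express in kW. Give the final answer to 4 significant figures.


P = Te * v = 84.8270 * 3.8230
P = 324.3 kW


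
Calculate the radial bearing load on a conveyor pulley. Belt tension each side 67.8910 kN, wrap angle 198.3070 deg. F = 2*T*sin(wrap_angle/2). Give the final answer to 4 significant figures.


F = 2 * 67.8910 * sin(198.3070/2 deg)
F = 134.1 kN


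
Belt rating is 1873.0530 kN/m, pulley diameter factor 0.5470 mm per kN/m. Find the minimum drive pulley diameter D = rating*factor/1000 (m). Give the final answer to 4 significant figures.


D = 1873.0530 * 0.5470 / 1000
D = 1.025 m


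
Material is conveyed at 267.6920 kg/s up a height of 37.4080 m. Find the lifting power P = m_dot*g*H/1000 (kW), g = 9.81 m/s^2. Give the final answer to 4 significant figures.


P = 267.6920 * 9.81 * 37.4080 / 1000
P = 98.24 kW


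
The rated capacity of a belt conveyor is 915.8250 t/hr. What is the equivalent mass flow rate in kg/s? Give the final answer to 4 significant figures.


m_dot = 915.8250 * 1000 / 3600
m_dot = 254.4 kg/s


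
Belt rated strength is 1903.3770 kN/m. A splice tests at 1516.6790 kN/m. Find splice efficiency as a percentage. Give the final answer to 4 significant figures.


Eff = 1516.6790 / 1903.3770 * 100
Eff = 79.68 %


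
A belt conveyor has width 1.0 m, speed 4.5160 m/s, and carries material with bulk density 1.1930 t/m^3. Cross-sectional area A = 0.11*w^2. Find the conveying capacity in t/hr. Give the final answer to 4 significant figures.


A = 0.11 * 1.0^2 = 0.11 m^2
C = 0.11 * 4.5160 * 1.1930 * 3600
C = 2133 t/hr


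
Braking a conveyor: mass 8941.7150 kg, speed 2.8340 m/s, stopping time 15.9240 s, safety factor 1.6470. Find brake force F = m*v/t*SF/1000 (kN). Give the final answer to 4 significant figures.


F = 8941.7150 * 2.8340 / 15.9240 * 1.6470 / 1000
F = 2.621 kN


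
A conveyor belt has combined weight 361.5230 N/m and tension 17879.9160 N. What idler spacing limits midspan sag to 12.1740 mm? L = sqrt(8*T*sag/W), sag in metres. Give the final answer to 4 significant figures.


sag = 12.1740/1000 = 0.012174 m
L = sqrt(8 * 17879.9160 * 0.012174 / 361.5230)
L = 2.195 m


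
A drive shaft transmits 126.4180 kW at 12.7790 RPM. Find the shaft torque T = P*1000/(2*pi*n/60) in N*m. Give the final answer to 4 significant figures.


omega = 2*pi*12.7790/60 = 1.33821 rad/s
T = 126.4180*1000 / 1.33821
T = 94470 N*m


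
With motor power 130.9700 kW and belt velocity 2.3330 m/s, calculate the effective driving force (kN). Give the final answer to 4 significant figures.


Te = P / v = 130.9700 / 2.3330
Te = 56.14 kN


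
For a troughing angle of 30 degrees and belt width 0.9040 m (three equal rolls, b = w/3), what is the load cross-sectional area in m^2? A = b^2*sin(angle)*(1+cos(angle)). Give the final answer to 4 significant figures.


b = 0.9040/3 = 0.301333 m
A = 0.301333^2 * sin(30 deg) * (1 + cos(30 deg))
A = 0.08472 m^2


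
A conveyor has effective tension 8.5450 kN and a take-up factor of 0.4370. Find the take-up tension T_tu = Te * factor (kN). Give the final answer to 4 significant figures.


T_tu = 8.5450 * 0.4370
T_tu = 3.734 kN


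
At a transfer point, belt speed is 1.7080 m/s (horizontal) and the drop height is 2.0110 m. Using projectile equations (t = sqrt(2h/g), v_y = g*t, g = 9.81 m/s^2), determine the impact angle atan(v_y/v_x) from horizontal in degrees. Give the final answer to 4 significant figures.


t = sqrt(2*2.0110/9.81) = 0.640304 s
v_y = 9.81 * 0.640304 = 6.28138 m/s
angle = atan(6.28138 / 1.7080) = 74.79 deg


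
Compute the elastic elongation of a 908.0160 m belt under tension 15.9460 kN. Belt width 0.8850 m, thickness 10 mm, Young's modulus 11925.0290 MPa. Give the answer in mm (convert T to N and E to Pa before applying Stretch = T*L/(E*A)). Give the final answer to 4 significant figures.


A = 0.8850 * 0.01 = 0.00885 m^2
Stretch = 15.9460*1000 * 908.0160 / (11925.0290e6 * 0.00885) * 1000
Stretch = 137.2 mm


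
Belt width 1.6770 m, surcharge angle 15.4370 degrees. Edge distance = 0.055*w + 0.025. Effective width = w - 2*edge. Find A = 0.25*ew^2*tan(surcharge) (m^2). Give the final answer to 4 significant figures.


edge = 0.055*1.6770 + 0.025 = 0.117235 m
ew = 1.6770 - 2*0.117235 = 1.44253 m
A = 0.25 * 1.44253^2 * tan(15.4370 deg)
A = 0.1437 m^2


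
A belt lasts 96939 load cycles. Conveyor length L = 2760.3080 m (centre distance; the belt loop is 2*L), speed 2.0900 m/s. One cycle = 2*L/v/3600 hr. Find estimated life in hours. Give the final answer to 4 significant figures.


cycle_time = 2 * 2760.3080 / 2.0900 / 3600 = 0.733734 hr
life = 96939 * 0.733734 = 71130 hours


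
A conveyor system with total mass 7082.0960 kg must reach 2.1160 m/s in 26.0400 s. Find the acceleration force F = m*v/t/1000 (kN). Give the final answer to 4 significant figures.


F = 7082.0960 * 2.1160 / 26.0400 / 1000
F = 0.5755 kN


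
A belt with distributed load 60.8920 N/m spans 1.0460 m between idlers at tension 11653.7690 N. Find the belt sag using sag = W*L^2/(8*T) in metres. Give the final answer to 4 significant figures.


sag = 60.8920 * 1.0460^2 / (8 * 11653.7690)
sag = 0.0007146 m


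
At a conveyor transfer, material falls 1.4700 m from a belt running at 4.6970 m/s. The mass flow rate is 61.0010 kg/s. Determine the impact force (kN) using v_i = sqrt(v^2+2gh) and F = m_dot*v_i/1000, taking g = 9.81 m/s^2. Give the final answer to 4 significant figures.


v_i = sqrt(4.6970^2 + 2*9.81*1.4700) = 7.13465 m/s
F = 61.0010 * 7.13465 / 1000
F = 0.4352 kN


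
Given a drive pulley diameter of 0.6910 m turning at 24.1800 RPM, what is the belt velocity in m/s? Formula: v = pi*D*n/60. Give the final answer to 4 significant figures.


v = pi * 0.6910 * 24.1800 / 60
v = 0.8748 m/s


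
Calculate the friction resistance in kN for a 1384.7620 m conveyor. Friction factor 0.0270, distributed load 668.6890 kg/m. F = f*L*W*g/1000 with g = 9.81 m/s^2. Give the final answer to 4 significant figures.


F = 0.0270 * 1384.7620 * 668.6890 * 9.81 / 1000
F = 245.3 kN


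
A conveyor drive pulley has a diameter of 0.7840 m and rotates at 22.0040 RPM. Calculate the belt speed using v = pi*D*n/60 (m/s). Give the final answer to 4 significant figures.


v = pi * 0.7840 * 22.0040 / 60
v = 0.9033 m/s


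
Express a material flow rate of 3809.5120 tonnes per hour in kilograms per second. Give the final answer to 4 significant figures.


m_dot = 3809.5120 * 1000 / 3600
m_dot = 1058 kg/s


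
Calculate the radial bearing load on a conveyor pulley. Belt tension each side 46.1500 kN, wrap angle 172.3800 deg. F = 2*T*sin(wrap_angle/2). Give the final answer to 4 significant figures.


F = 2 * 46.1500 * sin(172.3800/2 deg)
F = 92.10 kN


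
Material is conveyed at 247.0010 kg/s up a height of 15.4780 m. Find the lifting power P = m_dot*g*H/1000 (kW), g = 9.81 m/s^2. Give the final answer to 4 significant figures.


P = 247.0010 * 9.81 * 15.4780 / 1000
P = 37.50 kW


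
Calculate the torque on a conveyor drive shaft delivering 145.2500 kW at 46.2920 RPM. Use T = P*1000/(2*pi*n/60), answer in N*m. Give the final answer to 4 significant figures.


omega = 2*pi*46.2920/60 = 4.84769 rad/s
T = 145.2500*1000 / 4.84769
T = 29960 N*m


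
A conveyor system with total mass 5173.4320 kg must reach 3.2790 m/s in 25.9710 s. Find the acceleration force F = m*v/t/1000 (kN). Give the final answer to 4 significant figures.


F = 5173.4320 * 3.2790 / 25.9710 / 1000
F = 0.6532 kN


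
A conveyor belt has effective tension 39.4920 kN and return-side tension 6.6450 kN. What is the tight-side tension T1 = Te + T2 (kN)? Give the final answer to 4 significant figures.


T1 = Te + T2 = 39.4920 + 6.6450
T1 = 46.14 kN


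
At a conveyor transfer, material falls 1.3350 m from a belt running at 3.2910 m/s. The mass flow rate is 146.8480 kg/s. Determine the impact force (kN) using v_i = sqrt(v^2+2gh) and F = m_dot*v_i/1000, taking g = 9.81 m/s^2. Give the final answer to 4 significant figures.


v_i = sqrt(3.2910^2 + 2*9.81*1.3350) = 6.08468 m/s
F = 146.8480 * 6.08468 / 1000
F = 0.8935 kN


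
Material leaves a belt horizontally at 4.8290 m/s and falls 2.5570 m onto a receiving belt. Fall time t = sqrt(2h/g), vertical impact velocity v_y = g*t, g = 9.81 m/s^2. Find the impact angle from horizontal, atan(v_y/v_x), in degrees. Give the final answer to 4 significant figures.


t = sqrt(2*2.5570/9.81) = 0.722014 s
v_y = 9.81 * 0.722014 = 7.08296 m/s
angle = atan(7.08296 / 4.8290) = 55.71 deg


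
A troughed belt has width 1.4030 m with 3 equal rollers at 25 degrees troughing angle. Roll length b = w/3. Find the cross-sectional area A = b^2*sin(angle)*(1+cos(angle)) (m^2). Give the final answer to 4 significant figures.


b = 1.4030/3 = 0.467667 m
A = 0.467667^2 * sin(25 deg) * (1 + cos(25 deg))
A = 0.1762 m^2


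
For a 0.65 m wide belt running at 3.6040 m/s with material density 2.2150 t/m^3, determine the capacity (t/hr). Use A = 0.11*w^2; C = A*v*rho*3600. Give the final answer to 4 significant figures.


A = 0.11 * 0.65^2 = 0.046475 m^2
C = 0.046475 * 3.6040 * 2.2150 * 3600
C = 1336 t/hr


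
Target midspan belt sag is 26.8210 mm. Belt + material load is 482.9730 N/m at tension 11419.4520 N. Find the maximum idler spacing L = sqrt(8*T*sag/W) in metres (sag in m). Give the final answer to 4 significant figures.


sag = 26.8210/1000 = 0.026821 m
L = sqrt(8 * 11419.4520 * 0.026821 / 482.9730)
L = 2.252 m


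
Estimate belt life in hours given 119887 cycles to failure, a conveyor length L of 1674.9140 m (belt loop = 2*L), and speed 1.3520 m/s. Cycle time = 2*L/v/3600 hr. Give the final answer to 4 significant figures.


cycle_time = 2 * 1674.9140 / 1.3520 / 3600 = 0.688245 hr
life = 119887 * 0.688245 = 82510 hours


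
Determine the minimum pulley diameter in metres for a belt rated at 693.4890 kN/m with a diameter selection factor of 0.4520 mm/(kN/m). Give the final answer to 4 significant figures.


D = 693.4890 * 0.4520 / 1000
D = 0.3135 m


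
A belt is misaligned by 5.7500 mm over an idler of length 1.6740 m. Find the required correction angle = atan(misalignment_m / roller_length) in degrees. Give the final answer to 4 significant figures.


misalign_m = 5.7500 / 1000 = 0.005750 m
angle = atan(0.005750 / 1.6740)
angle = 0.1968 deg


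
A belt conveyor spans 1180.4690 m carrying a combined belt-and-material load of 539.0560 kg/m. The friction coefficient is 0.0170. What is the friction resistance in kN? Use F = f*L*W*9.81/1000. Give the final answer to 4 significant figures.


F = 0.0170 * 1180.4690 * 539.0560 * 9.81 / 1000
F = 106.1 kN


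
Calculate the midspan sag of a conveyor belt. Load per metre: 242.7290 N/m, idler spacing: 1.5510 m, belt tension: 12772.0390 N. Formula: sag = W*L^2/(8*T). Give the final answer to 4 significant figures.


sag = 242.7290 * 1.5510^2 / (8 * 12772.0390)
sag = 0.005715 m


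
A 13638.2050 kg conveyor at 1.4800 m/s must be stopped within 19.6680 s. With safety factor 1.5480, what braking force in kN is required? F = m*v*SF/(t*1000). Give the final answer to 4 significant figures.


F = 13638.2050 * 1.4800 / 19.6680 * 1.5480 / 1000
F = 1.589 kN


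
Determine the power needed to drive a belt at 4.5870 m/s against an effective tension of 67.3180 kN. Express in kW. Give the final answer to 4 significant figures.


P = Te * v = 67.3180 * 4.5870
P = 308.8 kW


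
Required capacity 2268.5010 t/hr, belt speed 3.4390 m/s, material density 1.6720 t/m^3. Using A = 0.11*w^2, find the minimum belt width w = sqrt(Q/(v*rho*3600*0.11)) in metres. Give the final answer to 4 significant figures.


A_req = 2268.5010 / (3.4390 * 1.6720 * 3600) = 0.109589 m^2
w = sqrt(0.109589 / 0.11)
w = 0.9981 m


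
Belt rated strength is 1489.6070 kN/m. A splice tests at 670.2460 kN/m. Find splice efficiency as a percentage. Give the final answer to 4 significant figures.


Eff = 670.2460 / 1489.6070 * 100
Eff = 44.99 %


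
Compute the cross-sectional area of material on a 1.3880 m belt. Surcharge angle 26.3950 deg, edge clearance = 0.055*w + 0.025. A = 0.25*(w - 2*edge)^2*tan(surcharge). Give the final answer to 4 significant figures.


edge = 0.055*1.3880 + 0.025 = 0.10134 m
ew = 1.3880 - 2*0.10134 = 1.18532 m
A = 0.25 * 1.18532^2 * tan(26.3950 deg)
A = 0.1743 m^2


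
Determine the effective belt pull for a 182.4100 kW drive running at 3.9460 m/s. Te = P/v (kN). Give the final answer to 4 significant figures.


Te = P / v = 182.4100 / 3.9460
Te = 46.23 kN


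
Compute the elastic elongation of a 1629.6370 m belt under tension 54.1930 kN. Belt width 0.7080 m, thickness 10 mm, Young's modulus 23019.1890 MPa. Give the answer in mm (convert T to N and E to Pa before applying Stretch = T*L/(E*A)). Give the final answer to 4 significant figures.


A = 0.7080 * 0.01 = 0.00708 m^2
Stretch = 54.1930*1000 * 1629.6370 / (23019.1890e6 * 0.00708) * 1000
Stretch = 541.9 mm


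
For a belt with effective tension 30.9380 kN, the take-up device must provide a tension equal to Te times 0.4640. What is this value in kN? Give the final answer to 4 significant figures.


T_tu = 30.9380 * 0.4640
T_tu = 14.36 kN


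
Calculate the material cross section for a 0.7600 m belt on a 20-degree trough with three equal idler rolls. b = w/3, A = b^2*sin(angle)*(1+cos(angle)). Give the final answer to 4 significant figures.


b = 0.7600/3 = 0.253333 m
A = 0.253333^2 * sin(20 deg) * (1 + cos(20 deg))
A = 0.04258 m^2


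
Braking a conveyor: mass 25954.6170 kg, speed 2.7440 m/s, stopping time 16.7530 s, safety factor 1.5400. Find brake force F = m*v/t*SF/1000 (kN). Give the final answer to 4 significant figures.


F = 25954.6170 * 2.7440 / 16.7530 * 1.5400 / 1000
F = 6.547 kN


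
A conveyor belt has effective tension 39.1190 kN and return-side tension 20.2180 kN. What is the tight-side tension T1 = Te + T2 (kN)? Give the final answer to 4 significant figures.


T1 = Te + T2 = 39.1190 + 20.2180
T1 = 59.34 kN


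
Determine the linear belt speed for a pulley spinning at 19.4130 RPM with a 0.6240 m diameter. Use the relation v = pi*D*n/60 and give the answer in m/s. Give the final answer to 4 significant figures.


v = pi * 0.6240 * 19.4130 / 60
v = 0.6343 m/s


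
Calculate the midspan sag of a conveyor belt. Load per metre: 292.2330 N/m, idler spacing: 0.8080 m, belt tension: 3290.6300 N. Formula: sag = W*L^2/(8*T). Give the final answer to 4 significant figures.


sag = 292.2330 * 0.8080^2 / (8 * 3290.6300)
sag = 0.007247 m


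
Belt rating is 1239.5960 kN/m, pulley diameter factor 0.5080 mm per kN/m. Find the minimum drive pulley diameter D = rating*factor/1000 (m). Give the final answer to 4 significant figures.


D = 1239.5960 * 0.5080 / 1000
D = 0.6297 m


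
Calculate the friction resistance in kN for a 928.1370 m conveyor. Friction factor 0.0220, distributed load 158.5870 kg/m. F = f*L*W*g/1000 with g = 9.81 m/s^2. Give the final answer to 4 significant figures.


F = 0.0220 * 928.1370 * 158.5870 * 9.81 / 1000
F = 31.77 kN


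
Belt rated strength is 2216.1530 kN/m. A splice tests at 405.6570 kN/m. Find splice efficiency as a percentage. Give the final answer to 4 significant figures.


Eff = 405.6570 / 2216.1530 * 100
Eff = 18.30 %


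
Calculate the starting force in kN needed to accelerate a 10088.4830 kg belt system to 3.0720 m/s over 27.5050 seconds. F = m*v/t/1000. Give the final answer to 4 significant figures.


F = 10088.4830 * 3.0720 / 27.5050 / 1000
F = 1.127 kN


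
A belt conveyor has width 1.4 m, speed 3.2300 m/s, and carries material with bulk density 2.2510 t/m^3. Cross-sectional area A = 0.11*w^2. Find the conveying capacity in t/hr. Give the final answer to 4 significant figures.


A = 0.11 * 1.4^2 = 0.2156 m^2
C = 0.2156 * 3.2300 * 2.2510 * 3600
C = 5643 t/hr


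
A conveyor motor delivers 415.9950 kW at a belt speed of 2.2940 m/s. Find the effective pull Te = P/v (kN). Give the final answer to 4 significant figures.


Te = P / v = 415.9950 / 2.2940
Te = 181.3 kN


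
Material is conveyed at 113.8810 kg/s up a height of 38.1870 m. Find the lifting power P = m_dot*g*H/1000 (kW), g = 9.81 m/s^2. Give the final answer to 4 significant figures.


P = 113.8810 * 9.81 * 38.1870 / 1000
P = 42.66 kW


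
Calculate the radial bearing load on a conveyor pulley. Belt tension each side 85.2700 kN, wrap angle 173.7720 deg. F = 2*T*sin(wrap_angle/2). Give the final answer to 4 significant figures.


F = 2 * 85.2700 * sin(173.7720/2 deg)
F = 170.3 kN


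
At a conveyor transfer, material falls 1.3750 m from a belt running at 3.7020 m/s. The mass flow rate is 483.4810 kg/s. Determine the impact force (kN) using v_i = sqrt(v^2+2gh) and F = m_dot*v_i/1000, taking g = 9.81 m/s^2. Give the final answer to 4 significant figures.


v_i = sqrt(3.7020^2 + 2*9.81*1.3750) = 6.37827 m/s
F = 483.4810 * 6.37827 / 1000
F = 3.084 kN


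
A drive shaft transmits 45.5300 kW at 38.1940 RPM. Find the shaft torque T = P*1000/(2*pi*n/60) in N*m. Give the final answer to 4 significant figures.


omega = 2*pi*38.1940/60 = 3.99967 rad/s
T = 45.5300*1000 / 3.99967
T = 11380 N*m


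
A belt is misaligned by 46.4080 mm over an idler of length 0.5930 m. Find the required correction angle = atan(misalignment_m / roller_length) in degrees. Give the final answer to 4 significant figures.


misalign_m = 46.4080 / 1000 = 0.046408 m
angle = atan(0.046408 / 0.5930)
angle = 4.475 deg


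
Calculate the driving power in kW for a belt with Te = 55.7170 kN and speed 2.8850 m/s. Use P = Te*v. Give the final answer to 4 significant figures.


P = Te * v = 55.7170 * 2.8850
P = 160.7 kW


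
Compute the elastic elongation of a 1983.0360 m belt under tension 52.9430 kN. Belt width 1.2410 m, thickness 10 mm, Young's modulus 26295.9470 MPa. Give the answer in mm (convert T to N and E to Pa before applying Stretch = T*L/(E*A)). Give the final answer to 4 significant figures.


A = 1.2410 * 0.01 = 0.01241 m^2
Stretch = 52.9430*1000 * 1983.0360 / (26295.9470e6 * 0.01241) * 1000
Stretch = 321.7 mm


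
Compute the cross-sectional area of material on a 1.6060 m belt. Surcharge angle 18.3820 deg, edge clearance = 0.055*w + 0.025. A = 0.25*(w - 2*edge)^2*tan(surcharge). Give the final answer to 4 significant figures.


edge = 0.055*1.6060 + 0.025 = 0.11333 m
ew = 1.6060 - 2*0.11333 = 1.37934 m
A = 0.25 * 1.37934^2 * tan(18.3820 deg)
A = 0.1581 m^2


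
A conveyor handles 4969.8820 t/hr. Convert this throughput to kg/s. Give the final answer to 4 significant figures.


m_dot = 4969.8820 * 1000 / 3600
m_dot = 1381 kg/s


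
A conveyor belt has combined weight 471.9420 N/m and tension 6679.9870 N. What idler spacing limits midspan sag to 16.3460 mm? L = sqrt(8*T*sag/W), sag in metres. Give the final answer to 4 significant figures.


sag = 16.3460/1000 = 0.016346 m
L = sqrt(8 * 6679.9870 * 0.016346 / 471.9420)
L = 1.360 m


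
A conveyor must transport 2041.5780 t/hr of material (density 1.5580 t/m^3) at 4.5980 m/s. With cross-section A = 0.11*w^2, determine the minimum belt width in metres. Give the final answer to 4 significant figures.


A_req = 2041.5780 / (4.5980 * 1.5580 * 3600) = 0.0791639 m^2
w = sqrt(0.0791639 / 0.11)
w = 0.8483 m


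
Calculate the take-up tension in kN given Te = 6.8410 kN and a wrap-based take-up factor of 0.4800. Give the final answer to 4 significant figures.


T_tu = 6.8410 * 0.4800
T_tu = 3.284 kN


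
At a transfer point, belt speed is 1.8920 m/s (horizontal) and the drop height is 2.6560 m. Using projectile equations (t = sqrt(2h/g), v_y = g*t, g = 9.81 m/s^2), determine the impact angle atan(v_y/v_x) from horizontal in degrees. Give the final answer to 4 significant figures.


t = sqrt(2*2.6560/9.81) = 0.735859 s
v_y = 9.81 * 0.735859 = 7.21878 m/s
angle = atan(7.21878 / 1.8920) = 75.31 deg


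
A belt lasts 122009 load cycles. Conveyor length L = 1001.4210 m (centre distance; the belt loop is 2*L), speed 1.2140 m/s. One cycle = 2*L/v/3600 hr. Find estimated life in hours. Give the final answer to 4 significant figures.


cycle_time = 2 * 1001.4210 / 1.2140 / 3600 = 0.458274 hr
life = 122009 * 0.458274 = 55910 hours


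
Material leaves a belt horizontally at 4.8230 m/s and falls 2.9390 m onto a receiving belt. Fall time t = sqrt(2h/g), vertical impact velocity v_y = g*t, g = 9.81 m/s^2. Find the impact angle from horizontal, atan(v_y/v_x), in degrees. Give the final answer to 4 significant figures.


t = sqrt(2*2.9390/9.81) = 0.77407 s
v_y = 9.81 * 0.77407 = 7.59363 m/s
angle = atan(7.59363 / 4.8230) = 57.58 deg


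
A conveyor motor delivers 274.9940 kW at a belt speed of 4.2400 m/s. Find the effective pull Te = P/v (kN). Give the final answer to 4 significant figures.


Te = P / v = 274.9940 / 4.2400
Te = 64.86 kN


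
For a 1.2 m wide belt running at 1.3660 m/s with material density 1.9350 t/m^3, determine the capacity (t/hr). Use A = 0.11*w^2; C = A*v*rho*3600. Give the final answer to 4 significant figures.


A = 0.11 * 1.2^2 = 0.1584 m^2
C = 0.1584 * 1.3660 * 1.9350 * 3600
C = 1507 t/hr


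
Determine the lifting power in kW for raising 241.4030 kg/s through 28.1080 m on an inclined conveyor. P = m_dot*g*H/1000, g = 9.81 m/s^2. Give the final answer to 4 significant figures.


P = 241.4030 * 9.81 * 28.1080 / 1000
P = 66.56 kW


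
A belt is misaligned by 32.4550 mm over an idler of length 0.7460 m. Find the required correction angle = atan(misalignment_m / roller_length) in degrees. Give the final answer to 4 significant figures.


misalign_m = 32.4550 / 1000 = 0.032455 m
angle = atan(0.032455 / 0.7460)
angle = 2.491 deg


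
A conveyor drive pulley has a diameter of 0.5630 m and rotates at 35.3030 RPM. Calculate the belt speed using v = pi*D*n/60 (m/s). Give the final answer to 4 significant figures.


v = pi * 0.5630 * 35.3030 / 60
v = 1.041 m/s


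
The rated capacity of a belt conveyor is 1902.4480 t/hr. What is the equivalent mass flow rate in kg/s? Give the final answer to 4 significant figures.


m_dot = 1902.4480 * 1000 / 3600
m_dot = 528.5 kg/s


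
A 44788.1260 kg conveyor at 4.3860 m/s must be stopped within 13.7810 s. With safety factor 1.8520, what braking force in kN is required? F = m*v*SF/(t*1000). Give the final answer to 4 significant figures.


F = 44788.1260 * 4.3860 / 13.7810 * 1.8520 / 1000
F = 26.40 kN


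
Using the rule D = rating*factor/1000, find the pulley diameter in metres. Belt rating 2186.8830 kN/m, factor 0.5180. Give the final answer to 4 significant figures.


D = 2186.8830 * 0.5180 / 1000
D = 1.133 m


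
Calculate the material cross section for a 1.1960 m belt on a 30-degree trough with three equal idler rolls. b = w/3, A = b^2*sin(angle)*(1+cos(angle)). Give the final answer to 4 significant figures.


b = 1.1960/3 = 0.398667 m
A = 0.398667^2 * sin(30 deg) * (1 + cos(30 deg))
A = 0.1483 m^2
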